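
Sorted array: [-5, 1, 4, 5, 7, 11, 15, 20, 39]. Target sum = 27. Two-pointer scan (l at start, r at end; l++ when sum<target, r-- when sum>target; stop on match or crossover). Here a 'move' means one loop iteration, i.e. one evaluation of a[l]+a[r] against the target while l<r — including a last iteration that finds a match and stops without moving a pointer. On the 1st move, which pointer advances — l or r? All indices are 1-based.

r

l=1 r=9: -5+39=34 >27, r--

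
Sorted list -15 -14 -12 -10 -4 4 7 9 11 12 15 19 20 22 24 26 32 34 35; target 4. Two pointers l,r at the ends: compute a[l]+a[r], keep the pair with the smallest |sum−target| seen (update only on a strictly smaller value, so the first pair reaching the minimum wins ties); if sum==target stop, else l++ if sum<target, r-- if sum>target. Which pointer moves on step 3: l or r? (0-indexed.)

l=0 r=18: -15+35=20 d=16 *, r--
l=0 r=17: -15+34=19 d=15 *, r--
l=0 r=16: -15+32=17 d=13 *, r--

r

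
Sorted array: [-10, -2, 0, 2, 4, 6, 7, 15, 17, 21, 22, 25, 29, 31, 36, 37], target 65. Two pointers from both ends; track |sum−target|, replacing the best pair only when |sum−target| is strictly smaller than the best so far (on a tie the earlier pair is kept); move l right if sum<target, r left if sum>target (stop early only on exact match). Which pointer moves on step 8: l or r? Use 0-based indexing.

l

l=0 r=15: -10+37=27 d=38 *, l++
l=1 r=15: -2+37=35 d=30 *, l++
l=2 r=15: 0+37=37 d=28 *, l++
l=3 r=15: 2+37=39 d=26 *, l++
l=4 r=15: 4+37=41 d=24 *, l++
l=5 r=15: 6+37=43 d=22 *, l++
l=6 r=15: 7+37=44 d=21 *, l++
l=7 r=15: 15+37=52 d=13 *, l++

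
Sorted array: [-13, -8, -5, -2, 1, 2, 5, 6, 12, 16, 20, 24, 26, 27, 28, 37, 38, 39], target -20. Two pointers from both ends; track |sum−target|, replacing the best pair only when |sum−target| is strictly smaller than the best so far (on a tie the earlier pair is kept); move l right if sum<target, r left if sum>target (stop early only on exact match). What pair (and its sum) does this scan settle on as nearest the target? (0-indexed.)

l=0 r=17: -13+39=26 d=46 *, r--
l=0 r=16: -13+38=25 d=45 *, r--
l=0 r=15: -13+37=24 d=44 *, r--
l=0 r=14: -13+28=15 d=35 *, r--
l=0 r=13: -13+27=14 d=34 *, r--
l=0 r=12: -13+26=13 d=33 *, r--
l=0 r=11: -13+24=11 d=31 *, r--
l=0 r=10: -13+20=7 d=27 *, r--
l=0 r=9: -13+16=3 d=23 *, r--
l=0 r=8: -13+12=-1 d=19 *, r--
l=0 r=7: -13+6=-7 d=13 *, r--
l=0 r=6: -13+5=-8 d=12 *, r--
l=0 r=5: -13+2=-11 d=9 *, r--
l=0 r=4: -13+1=-12 d=8 *, r--
l=0 r=3: -13+-2=-15 d=5 *, r--
l=0 r=2: -13+-5=-18 d=2 *, r--
l=0 r=1: -13+-8=-21 d=1 *, l++

pair (-13, -8) with sum -21 (|Δ|=1)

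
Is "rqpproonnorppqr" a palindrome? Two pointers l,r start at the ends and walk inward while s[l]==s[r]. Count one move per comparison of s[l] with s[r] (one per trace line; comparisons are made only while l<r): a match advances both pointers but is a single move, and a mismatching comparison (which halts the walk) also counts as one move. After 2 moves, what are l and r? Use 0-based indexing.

[0,14] 'r'=='r' → l++,r--
[1,13] 'q'=='q' → l++,r--

l=2, r=12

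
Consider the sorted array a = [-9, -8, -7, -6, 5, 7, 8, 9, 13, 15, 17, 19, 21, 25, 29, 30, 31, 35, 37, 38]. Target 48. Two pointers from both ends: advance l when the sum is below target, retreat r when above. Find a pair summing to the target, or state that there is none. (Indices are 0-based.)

[0,19] -9+38=29 <48 → l++
[1,19] -8+38=30 <48 → l++
[2,19] -7+38=31 <48 → l++
[3,19] -6+38=32 <48 → l++
[4,19] 5+38=43 <48 → l++
[5,19] 7+38=45 <48 → l++
[6,19] 8+38=46 <48 → l++
[7,19] 9+38=47 <48 → l++
[8,19] 13+38=51 >48 → r--
[8,18] 13+37=50 >48 → r--
[8,17] 13+35=48 → found

(13, 35)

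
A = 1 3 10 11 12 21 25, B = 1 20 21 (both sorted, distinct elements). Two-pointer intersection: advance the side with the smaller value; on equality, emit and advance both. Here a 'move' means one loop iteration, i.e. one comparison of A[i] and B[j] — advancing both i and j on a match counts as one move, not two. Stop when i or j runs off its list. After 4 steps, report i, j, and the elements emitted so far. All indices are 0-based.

i=4, j=1, emitted=[1]

i=0 j=0: 1==1 emit, i++,j++
i=1 j=1: 3<20, i++
i=2 j=1: 10<20, i++
i=3 j=1: 11<20, i++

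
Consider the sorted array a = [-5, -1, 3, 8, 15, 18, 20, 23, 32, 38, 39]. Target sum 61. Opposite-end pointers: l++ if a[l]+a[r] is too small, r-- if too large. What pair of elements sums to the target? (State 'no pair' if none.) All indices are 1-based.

(23, 38)

[1,11] -5+39=34 <61 → l++
[2,11] -1+39=38 <61 → l++
[3,11] 3+39=42 <61 → l++
[4,11] 8+39=47 <61 → l++
[5,11] 15+39=54 <61 → l++
[6,11] 18+39=57 <61 → l++
[7,11] 20+39=59 <61 → l++
[8,11] 23+39=62 >61 → r--
[8,10] 23+38=61 → found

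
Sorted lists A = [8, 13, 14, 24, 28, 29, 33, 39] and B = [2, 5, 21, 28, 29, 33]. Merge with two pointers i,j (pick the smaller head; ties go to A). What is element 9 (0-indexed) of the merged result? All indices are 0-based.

i=0 j=0: A[i]=8>B[j]=2 take 2, j++
i=0 j=1: A[i]=8>B[j]=5 take 5, j++
i=0 j=2: A[i]=8<=B[j]=21 take 8, i++
i=1 j=2: A[i]=13<=B[j]=21 take 13, i++
i=2 j=2: A[i]=14<=B[j]=21 take 14, i++
i=3 j=2: A[i]=24>B[j]=21 take 21, j++
i=3 j=3: A[i]=24<=B[j]=28 take 24, i++
i=4 j=3: A[i]=28<=B[j]=28 take 28, i++
i=5 j=3: A[i]=29>B[j]=28 take 28, j++
i=5 j=4: A[i]=29<=B[j]=29 take 29, i++
i=6 j=4: A[i]=33>B[j]=29 take 29, j++
i=6 j=5: A[i]=33<=B[j]=33 take 33, i++
i=7 j=5: A[i]=39>B[j]=33 take 33, j++
i=7 j=6: B done, take A[i]=39, i++

merged[9] = 29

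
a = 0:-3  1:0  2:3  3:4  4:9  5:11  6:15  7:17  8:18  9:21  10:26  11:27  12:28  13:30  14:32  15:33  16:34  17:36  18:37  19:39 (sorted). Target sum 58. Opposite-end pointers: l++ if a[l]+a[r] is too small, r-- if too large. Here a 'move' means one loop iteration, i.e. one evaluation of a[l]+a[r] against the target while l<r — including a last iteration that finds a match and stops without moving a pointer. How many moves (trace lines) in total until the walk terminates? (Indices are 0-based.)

11 moves

l=0 r=19: -3+39=36 <58, l++
l=1 r=19: 0+39=39 <58, l++
l=2 r=19: 3+39=42 <58, l++
l=3 r=19: 4+39=43 <58, l++
l=4 r=19: 9+39=48 <58, l++
l=5 r=19: 11+39=50 <58, l++
l=6 r=19: 15+39=54 <58, l++
l=7 r=19: 17+39=56 <58, l++
l=8 r=19: 18+39=57 <58, l++
l=9 r=19: 21+39=60 >58, r--
l=9 r=18: 21+37=58, found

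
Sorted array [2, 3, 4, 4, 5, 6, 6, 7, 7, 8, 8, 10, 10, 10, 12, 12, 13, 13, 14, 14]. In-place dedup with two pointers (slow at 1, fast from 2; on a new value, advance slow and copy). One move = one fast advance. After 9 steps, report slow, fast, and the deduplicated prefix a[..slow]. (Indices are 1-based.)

slow=7, fast=11, prefix=[2, 3, 4, 5, 6, 7, 8]

slow=1 fast=2: a[fast]=3≠a[slow]=2 write a[2]=3, slow++,fast++
slow=2 fast=3: a[fast]=4≠a[slow]=3 write a[3]=4, slow++,fast++
slow=3 fast=4: a[fast]=4=a[slow] dup, fast++
slow=3 fast=5: a[fast]=5≠a[slow]=4 write a[4]=5, slow++,fast++
slow=4 fast=6: a[fast]=6≠a[slow]=5 write a[5]=6, slow++,fast++
slow=5 fast=7: a[fast]=6=a[slow] dup, fast++
slow=5 fast=8: a[fast]=7≠a[slow]=6 write a[6]=7, slow++,fast++
slow=6 fast=9: a[fast]=7=a[slow] dup, fast++
slow=6 fast=10: a[fast]=8≠a[slow]=7 write a[7]=8, slow++,fast++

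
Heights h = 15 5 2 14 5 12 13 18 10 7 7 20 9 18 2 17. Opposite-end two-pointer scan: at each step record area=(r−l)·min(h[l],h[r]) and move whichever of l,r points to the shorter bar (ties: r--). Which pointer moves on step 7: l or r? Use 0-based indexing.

[0,15] min(15,17)*15=225 best=225 * → l++
[1,15] min(5,17)*14=70 best=225 → l++
[2,15] min(2,17)*13=26 best=225 → l++
[3,15] min(14,17)*12=168 best=225 → l++
[4,15] min(5,17)*11=55 best=225 → l++
[5,15] min(12,17)*10=120 best=225 → l++
[6,15] min(13,17)*9=117 best=225 → l++

l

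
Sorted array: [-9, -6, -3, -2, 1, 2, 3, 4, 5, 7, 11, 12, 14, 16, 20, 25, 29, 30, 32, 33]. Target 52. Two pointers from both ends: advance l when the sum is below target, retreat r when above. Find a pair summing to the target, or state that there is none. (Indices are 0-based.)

(20, 32)

[0,19] -9+33=24 <52 → l++
[1,19] -6+33=27 <52 → l++
[2,19] -3+33=30 <52 → l++
[3,19] -2+33=31 <52 → l++
[4,19] 1+33=34 <52 → l++
[5,19] 2+33=35 <52 → l++
[6,19] 3+33=36 <52 → l++
[7,19] 4+33=37 <52 → l++
[8,19] 5+33=38 <52 → l++
[9,19] 7+33=40 <52 → l++
[10,19] 11+33=44 <52 → l++
[11,19] 12+33=45 <52 → l++
[12,19] 14+33=47 <52 → l++
[13,19] 16+33=49 <52 → l++
[14,19] 20+33=53 >52 → r--
[14,18] 20+32=52 → found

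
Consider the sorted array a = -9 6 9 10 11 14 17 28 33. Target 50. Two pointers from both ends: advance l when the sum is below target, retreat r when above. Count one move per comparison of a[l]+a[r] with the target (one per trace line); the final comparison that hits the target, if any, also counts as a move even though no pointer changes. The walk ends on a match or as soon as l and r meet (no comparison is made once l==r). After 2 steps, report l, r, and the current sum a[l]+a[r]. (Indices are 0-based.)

l=2, r=8, sum=42

l=0 r=8: -9+33=24 <50, l++
l=1 r=8: 6+33=39 <50, l++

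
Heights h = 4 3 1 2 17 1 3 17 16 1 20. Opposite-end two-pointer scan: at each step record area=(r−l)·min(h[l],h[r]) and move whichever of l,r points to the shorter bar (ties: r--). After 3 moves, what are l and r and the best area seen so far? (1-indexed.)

l=4, r=11, best area=40

[1,11] min(4,20)*10=40 best=40 * → l++
[2,11] min(3,20)*9=27 best=40 → l++
[3,11] min(1,20)*8=8 best=40 → l++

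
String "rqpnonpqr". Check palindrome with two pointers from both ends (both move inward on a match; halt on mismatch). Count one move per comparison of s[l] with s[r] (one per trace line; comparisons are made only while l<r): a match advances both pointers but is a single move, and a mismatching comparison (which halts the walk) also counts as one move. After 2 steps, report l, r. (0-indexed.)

l=2, r=6

l=0 r=8: 'r'=='r', l++,r--
l=1 r=7: 'q'=='q', l++,r--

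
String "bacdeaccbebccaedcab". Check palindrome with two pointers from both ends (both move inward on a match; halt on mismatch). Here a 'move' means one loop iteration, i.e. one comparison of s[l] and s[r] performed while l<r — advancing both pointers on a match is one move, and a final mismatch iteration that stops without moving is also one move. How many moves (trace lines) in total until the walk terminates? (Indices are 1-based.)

9 moves

[1,19] 'b'=='b' → l++,r--
[2,18] 'a'=='a' → l++,r--
[3,17] 'c'=='c' → l++,r--
[4,16] 'd'=='d' → l++,r--
[5,15] 'e'=='e' → l++,r--
[6,14] 'a'=='a' → l++,r--
[7,13] 'c'=='c' → l++,r--
[8,12] 'c'=='c' → l++,r--
[9,11] 'b'=='b' → l++,r--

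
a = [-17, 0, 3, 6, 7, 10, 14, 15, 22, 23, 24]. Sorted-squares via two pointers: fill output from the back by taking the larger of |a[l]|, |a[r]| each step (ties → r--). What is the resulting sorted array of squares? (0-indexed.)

[0,10] |-17|<=|24| out[10]=576 → r--
[0,9] |-17|<=|23| out[9]=529 → r--
[0,8] |-17|<=|22| out[8]=484 → r--
[0,7] |-17|>|15| out[7]=289 → l++
[1,7] |0|<=|15| out[6]=225 → r--
[1,6] |0|<=|14| out[5]=196 → r--
[1,5] |0|<=|10| out[4]=100 → r--
[1,4] |0|<=|7| out[3]=49 → r--
[1,3] |0|<=|6| out[2]=36 → r--
[1,2] |0|<=|3| out[1]=9 → r--
[1,1] |0|<=|0| out[0]=0 → r--

[0, 9, 36, 49, 100, 196, 225, 289, 484, 529, 576]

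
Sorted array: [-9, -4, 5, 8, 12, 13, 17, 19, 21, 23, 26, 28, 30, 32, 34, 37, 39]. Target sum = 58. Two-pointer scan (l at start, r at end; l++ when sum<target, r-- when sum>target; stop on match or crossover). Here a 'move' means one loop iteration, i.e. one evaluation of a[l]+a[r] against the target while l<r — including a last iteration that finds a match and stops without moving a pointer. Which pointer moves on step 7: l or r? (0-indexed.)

l=0 r=16: -9+39=30 <58, l++
l=1 r=16: -4+39=35 <58, l++
l=2 r=16: 5+39=44 <58, l++
l=3 r=16: 8+39=47 <58, l++
l=4 r=16: 12+39=51 <58, l++
l=5 r=16: 13+39=52 <58, l++
l=6 r=16: 17+39=56 <58, l++

l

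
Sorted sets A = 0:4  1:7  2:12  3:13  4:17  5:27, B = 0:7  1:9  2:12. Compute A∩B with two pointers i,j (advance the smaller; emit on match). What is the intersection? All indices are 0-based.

[i=0,j=0] 4<7 → i++
[i=1,j=0] 7==7 emit → i++,j++
[i=2,j=1] 12>9 → j++
[i=2,j=2] 12==12 emit → i++,j++

intersection = [7, 12]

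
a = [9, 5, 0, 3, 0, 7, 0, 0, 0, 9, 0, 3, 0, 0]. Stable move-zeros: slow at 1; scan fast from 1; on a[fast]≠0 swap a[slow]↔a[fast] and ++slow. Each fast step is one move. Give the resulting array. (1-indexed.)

(s=1,f=1) a[fast]=9≠0 swap→a[1]=9 → slow++,fast++
(s=2,f=2) a[fast]=5≠0 swap→a[2]=5 → slow++,fast++
(s=3,f=3) a[fast]=0 → fast++
(s=3,f=4) a[fast]=3≠0 swap→a[3]=3 → slow++,fast++
(s=4,f=5) a[fast]=0 → fast++
(s=4,f=6) a[fast]=7≠0 swap→a[4]=7 → slow++,fast++
(s=5,f=7) a[fast]=0 → fast++
(s=5,f=8) a[fast]=0 → fast++
(s=5,f=9) a[fast]=0 → fast++
(s=5,f=10) a[fast]=9≠0 swap→a[5]=9 → slow++,fast++
(s=6,f=11) a[fast]=0 → fast++
(s=6,f=12) a[fast]=3≠0 swap→a[6]=3 → slow++,fast++
(s=7,f=13) a[fast]=0 → fast++
(s=7,f=14) a[fast]=0 → fast++

[9, 5, 3, 7, 9, 3, 0, 0, 0, 0, 0, 0, 0, 0]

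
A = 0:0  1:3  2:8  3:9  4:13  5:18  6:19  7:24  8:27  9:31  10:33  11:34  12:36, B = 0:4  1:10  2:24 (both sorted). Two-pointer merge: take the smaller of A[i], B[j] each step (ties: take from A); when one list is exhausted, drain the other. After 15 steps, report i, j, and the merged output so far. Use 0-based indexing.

[i=0,j=0] A[i]=0<=B[j]=4 take 0 → i++
[i=1,j=0] A[i]=3<=B[j]=4 take 3 → i++
[i=2,j=0] A[i]=8>B[j]=4 take 4 → j++
[i=2,j=1] A[i]=8<=B[j]=10 take 8 → i++
[i=3,j=1] A[i]=9<=B[j]=10 take 9 → i++
[i=4,j=1] A[i]=13>B[j]=10 take 10 → j++
[i=4,j=2] A[i]=13<=B[j]=24 take 13 → i++
[i=5,j=2] A[i]=18<=B[j]=24 take 18 → i++
[i=6,j=2] A[i]=19<=B[j]=24 take 19 → i++
[i=7,j=2] A[i]=24<=B[j]=24 take 24 → i++
[i=8,j=2] A[i]=27>B[j]=24 take 24 → j++
[i=8,j=3] B done, take A[i]=27 → i++
[i=9,j=3] B done, take A[i]=31 → i++
[i=10,j=3] B done, take A[i]=33 → i++
[i=11,j=3] B done, take A[i]=34 → i++

i=12, j=3, merged so far=[0, 3, 4, 8, 9, 10, 13, 18, 19, 24, 24, 27, 31, 33, 34]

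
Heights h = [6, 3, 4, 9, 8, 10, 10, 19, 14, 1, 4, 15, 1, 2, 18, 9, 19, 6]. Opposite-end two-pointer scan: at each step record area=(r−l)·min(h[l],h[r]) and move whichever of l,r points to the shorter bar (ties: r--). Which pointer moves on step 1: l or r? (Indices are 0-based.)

l=0 r=17: min(6,6)*17=102 best=102 *, r--

r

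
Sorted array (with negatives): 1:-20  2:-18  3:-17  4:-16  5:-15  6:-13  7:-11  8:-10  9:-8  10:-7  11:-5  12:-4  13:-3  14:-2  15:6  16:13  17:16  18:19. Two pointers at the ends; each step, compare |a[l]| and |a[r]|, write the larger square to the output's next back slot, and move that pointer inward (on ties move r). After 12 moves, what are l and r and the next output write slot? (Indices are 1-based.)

[1,18] |-20|>|19| out[18]=400 → l++
[2,18] |-18|<=|19| out[17]=361 → r--
[2,17] |-18|>|16| out[16]=324 → l++
[3,17] |-17|>|16| out[15]=289 → l++
[4,17] |-16|<=|16| out[14]=256 → r--
[4,16] |-16|>|13| out[13]=256 → l++
[5,16] |-15|>|13| out[12]=225 → l++
[6,16] |-13|<=|13| out[11]=169 → r--
[6,15] |-13|>|6| out[10]=169 → l++
[7,15] |-11|>|6| out[9]=121 → l++
[8,15] |-10|>|6| out[8]=100 → l++
[9,15] |-8|>|6| out[7]=64 → l++

l=10, r=15, next write slot=6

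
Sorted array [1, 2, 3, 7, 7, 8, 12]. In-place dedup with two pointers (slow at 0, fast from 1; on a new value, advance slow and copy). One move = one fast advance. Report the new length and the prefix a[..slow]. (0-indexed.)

length 6; prefix = [1, 2, 3, 7, 8, 12]

(s=0,f=1) a[fast]=2≠a[slow]=1 write a[1]=2 → slow++,fast++
(s=1,f=2) a[fast]=3≠a[slow]=2 write a[2]=3 → slow++,fast++
(s=2,f=3) a[fast]=7≠a[slow]=3 write a[3]=7 → slow++,fast++
(s=3,f=4) a[fast]=7=a[slow] dup → fast++
(s=3,f=5) a[fast]=8≠a[slow]=7 write a[4]=8 → slow++,fast++
(s=4,f=6) a[fast]=12≠a[slow]=8 write a[5]=12 → slow++,fast++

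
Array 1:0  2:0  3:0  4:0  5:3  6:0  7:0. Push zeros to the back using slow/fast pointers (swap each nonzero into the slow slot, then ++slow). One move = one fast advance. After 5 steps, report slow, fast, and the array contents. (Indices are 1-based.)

(s=1,f=1) a[fast]=0 → fast++
(s=1,f=2) a[fast]=0 → fast++
(s=1,f=3) a[fast]=0 → fast++
(s=1,f=4) a[fast]=0 → fast++
(s=1,f=5) a[fast]=3≠0 swap→a[1]=3 → slow++,fast++

slow=2, fast=6, a=[3, 0, 0, 0, 0, 0, 0]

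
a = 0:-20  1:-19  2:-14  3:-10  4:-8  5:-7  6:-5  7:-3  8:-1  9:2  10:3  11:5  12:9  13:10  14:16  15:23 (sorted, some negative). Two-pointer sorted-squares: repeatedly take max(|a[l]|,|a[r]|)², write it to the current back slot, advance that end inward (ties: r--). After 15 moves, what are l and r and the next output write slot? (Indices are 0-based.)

l=8, r=8, next write slot=0

l=0 r=15: |-20|<=|23| out[15]=529, r--
l=0 r=14: |-20|>|16| out[14]=400, l++
l=1 r=14: |-19|>|16| out[13]=361, l++
l=2 r=14: |-14|<=|16| out[12]=256, r--
l=2 r=13: |-14|>|10| out[11]=196, l++
l=3 r=13: |-10|<=|10| out[10]=100, r--
l=3 r=12: |-10|>|9| out[9]=100, l++
l=4 r=12: |-8|<=|9| out[8]=81, r--
l=4 r=11: |-8|>|5| out[7]=64, l++
l=5 r=11: |-7|>|5| out[6]=49, l++
l=6 r=11: |-5|<=|5| out[5]=25, r--
l=6 r=10: |-5|>|3| out[4]=25, l++
l=7 r=10: |-3|<=|3| out[3]=9, r--
l=7 r=9: |-3|>|2| out[2]=9, l++
l=8 r=9: |-1|<=|2| out[1]=4, r--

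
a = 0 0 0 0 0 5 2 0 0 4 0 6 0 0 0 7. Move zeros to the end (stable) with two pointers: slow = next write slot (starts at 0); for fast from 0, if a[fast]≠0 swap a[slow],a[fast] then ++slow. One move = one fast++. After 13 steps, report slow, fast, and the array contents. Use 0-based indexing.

(s=0,f=0) a[fast]=0 → fast++
(s=0,f=1) a[fast]=0 → fast++
(s=0,f=2) a[fast]=0 → fast++
(s=0,f=3) a[fast]=0 → fast++
(s=0,f=4) a[fast]=0 → fast++
(s=0,f=5) a[fast]=5≠0 swap→a[0]=5 → slow++,fast++
(s=1,f=6) a[fast]=2≠0 swap→a[1]=2 → slow++,fast++
(s=2,f=7) a[fast]=0 → fast++
(s=2,f=8) a[fast]=0 → fast++
(s=2,f=9) a[fast]=4≠0 swap→a[2]=4 → slow++,fast++
(s=3,f=10) a[fast]=0 → fast++
(s=3,f=11) a[fast]=6≠0 swap→a[3]=6 → slow++,fast++
(s=4,f=12) a[fast]=0 → fast++

slow=4, fast=13, a=[5, 2, 4, 6, 0, 0, 0, 0, 0, 0, 0, 0, 0, 0, 0, 7]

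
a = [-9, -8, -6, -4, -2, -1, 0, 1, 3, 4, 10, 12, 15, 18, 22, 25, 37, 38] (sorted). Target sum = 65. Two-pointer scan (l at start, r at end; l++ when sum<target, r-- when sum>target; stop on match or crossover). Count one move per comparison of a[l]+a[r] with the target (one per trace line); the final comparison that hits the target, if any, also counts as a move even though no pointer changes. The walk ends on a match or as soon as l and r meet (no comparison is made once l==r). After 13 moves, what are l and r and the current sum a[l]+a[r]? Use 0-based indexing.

l=13, r=17, sum=56

l=0 r=17: -9+38=29 <65, l++
l=1 r=17: -8+38=30 <65, l++
l=2 r=17: -6+38=32 <65, l++
l=3 r=17: -4+38=34 <65, l++
l=4 r=17: -2+38=36 <65, l++
l=5 r=17: -1+38=37 <65, l++
l=6 r=17: 0+38=38 <65, l++
l=7 r=17: 1+38=39 <65, l++
l=8 r=17: 3+38=41 <65, l++
l=9 r=17: 4+38=42 <65, l++
l=10 r=17: 10+38=48 <65, l++
l=11 r=17: 12+38=50 <65, l++
l=12 r=17: 15+38=53 <65, l++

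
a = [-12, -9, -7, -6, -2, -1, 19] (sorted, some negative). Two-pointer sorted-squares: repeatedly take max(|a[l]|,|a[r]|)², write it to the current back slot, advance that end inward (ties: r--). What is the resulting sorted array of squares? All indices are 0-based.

[1, 4, 36, 49, 81, 144, 361]

[0,6] |-12|<=|19| out[6]=361 → r--
[0,5] |-12|>|-1| out[5]=144 → l++
[1,5] |-9|>|-1| out[4]=81 → l++
[2,5] |-7|>|-1| out[3]=49 → l++
[3,5] |-6|>|-1| out[2]=36 → l++
[4,5] |-2|>|-1| out[1]=4 → l++
[5,5] |-1|<=|-1| out[0]=1 → r--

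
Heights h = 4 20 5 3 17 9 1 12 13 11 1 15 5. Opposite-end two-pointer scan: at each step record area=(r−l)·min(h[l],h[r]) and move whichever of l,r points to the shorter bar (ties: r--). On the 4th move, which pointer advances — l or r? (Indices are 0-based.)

l=0 r=12: min(4,5)*12=48 best=48 *, l++
l=1 r=12: min(20,5)*11=55 best=55 *, r--
l=1 r=11: min(20,15)*10=150 best=150 *, r--
l=1 r=10: min(20,1)*9=9 best=150, r--

r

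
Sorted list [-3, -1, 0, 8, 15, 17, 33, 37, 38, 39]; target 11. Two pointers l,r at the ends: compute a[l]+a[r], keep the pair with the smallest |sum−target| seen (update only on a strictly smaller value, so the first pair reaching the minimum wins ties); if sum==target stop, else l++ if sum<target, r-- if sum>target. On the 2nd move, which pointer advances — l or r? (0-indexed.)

[0,9] -3+39=36 d=25 * → r--
[0,8] -3+38=35 d=24 * → r--

r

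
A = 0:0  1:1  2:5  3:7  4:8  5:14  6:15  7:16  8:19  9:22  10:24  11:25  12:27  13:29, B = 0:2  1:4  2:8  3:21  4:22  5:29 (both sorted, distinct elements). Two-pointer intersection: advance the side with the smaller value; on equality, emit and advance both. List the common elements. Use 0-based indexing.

[i=0,j=0] 0<2 → i++
[i=1,j=0] 1<2 → i++
[i=2,j=0] 5>2 → j++
[i=2,j=1] 5>4 → j++
[i=2,j=2] 5<8 → i++
[i=3,j=2] 7<8 → i++
[i=4,j=2] 8==8 emit → i++,j++
[i=5,j=3] 14<21 → i++
[i=6,j=3] 15<21 → i++
[i=7,j=3] 16<21 → i++
[i=8,j=3] 19<21 → i++
[i=9,j=3] 22>21 → j++
[i=9,j=4] 22==22 emit → i++,j++
[i=10,j=5] 24<29 → i++
[i=11,j=5] 25<29 → i++
[i=12,j=5] 27<29 → i++
[i=13,j=5] 29==29 emit → i++,j++

intersection = [8, 22, 29]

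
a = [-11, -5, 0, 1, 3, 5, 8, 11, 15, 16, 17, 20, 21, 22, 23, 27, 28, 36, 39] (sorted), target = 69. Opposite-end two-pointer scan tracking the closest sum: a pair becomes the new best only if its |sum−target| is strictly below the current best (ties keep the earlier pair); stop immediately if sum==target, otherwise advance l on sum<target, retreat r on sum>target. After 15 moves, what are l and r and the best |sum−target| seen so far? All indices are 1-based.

[1,19] -11+39=28 d=41 * → l++
[2,19] -5+39=34 d=35 * → l++
[3,19] 0+39=39 d=30 * → l++
[4,19] 1+39=40 d=29 * → l++
[5,19] 3+39=42 d=27 * → l++
[6,19] 5+39=44 d=25 * → l++
[7,19] 8+39=47 d=22 * → l++
[8,19] 11+39=50 d=19 * → l++
[9,19] 15+39=54 d=15 * → l++
[10,19] 16+39=55 d=14 * → l++
[11,19] 17+39=56 d=13 * → l++
[12,19] 20+39=59 d=10 * → l++
[13,19] 21+39=60 d=9 * → l++
[14,19] 22+39=61 d=8 * → l++
[15,19] 23+39=62 d=7 * → l++

l=16, r=19, best |Δ|=7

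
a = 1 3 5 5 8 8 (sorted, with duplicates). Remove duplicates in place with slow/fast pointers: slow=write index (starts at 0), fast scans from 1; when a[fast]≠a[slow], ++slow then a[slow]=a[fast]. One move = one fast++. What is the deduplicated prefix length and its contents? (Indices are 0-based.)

(s=0,f=1) a[fast]=3≠a[slow]=1 write a[1]=3 → slow++,fast++
(s=1,f=2) a[fast]=5≠a[slow]=3 write a[2]=5 → slow++,fast++
(s=2,f=3) a[fast]=5=a[slow] dup → fast++
(s=2,f=4) a[fast]=8≠a[slow]=5 write a[3]=8 → slow++,fast++
(s=3,f=5) a[fast]=8=a[slow] dup → fast++

length 4; prefix = [1, 3, 5, 8]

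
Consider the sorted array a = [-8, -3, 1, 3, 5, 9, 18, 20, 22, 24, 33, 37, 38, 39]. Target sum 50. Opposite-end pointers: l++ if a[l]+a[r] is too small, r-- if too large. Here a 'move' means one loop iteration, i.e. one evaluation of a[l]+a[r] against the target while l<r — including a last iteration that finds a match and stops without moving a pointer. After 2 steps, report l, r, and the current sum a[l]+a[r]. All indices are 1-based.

l=3, r=14, sum=40

l=1 r=14: -8+39=31 <50, l++
l=2 r=14: -3+39=36 <50, l++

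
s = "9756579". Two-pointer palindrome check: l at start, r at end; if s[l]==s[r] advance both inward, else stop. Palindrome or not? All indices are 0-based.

palindrome

l=0 r=6: '9'=='9', l++,r--
l=1 r=5: '7'=='7', l++,r--
l=2 r=4: '5'=='5', l++,r--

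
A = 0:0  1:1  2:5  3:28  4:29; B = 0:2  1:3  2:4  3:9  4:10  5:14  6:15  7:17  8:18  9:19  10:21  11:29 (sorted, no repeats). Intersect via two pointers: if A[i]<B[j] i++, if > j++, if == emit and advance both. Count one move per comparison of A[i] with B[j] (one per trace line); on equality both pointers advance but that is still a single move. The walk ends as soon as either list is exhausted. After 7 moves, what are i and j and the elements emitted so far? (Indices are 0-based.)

i=3, j=4, emitted=[]

i=0 j=0: 0<2, i++
i=1 j=0: 1<2, i++
i=2 j=0: 5>2, j++
i=2 j=1: 5>3, j++
i=2 j=2: 5>4, j++
i=2 j=3: 5<9, i++
i=3 j=3: 28>9, j++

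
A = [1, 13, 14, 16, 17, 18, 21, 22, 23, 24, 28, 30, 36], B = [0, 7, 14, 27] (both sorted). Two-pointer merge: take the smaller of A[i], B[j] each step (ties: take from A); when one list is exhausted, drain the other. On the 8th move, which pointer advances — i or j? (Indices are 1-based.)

[i=1,j=1] A[i]=1>B[j]=0 take 0 → j++
[i=1,j=2] A[i]=1<=B[j]=7 take 1 → i++
[i=2,j=2] A[i]=13>B[j]=7 take 7 → j++
[i=2,j=3] A[i]=13<=B[j]=14 take 13 → i++
[i=3,j=3] A[i]=14<=B[j]=14 take 14 → i++
[i=4,j=3] A[i]=16>B[j]=14 take 14 → j++
[i=4,j=4] A[i]=16<=B[j]=27 take 16 → i++
[i=5,j=4] A[i]=17<=B[j]=27 take 17 → i++

i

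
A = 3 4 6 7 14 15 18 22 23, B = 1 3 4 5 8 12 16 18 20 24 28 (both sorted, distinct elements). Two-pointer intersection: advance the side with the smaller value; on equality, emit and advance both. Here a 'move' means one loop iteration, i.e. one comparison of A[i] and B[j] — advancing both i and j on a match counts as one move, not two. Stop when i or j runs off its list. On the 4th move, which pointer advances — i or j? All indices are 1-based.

i=1 j=1: 3>1, j++
i=1 j=2: 3==3 emit, i++,j++
i=2 j=3: 4==4 emit, i++,j++
i=3 j=4: 6>5, j++

j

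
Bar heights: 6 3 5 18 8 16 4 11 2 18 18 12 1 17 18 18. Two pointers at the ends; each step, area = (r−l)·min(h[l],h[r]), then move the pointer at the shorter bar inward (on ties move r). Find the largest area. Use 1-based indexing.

max area = 216

l=1 r=16: min(6,18)*15=90 best=90 *, l++
l=2 r=16: min(3,18)*14=42 best=90, l++
l=3 r=16: min(5,18)*13=65 best=90, l++
l=4 r=16: min(18,18)*12=216 best=216 *, r--
l=4 r=15: min(18,18)*11=198 best=216, r--
l=4 r=14: min(18,17)*10=170 best=216, r--
l=4 r=13: min(18,1)*9=9 best=216, r--
l=4 r=12: min(18,12)*8=96 best=216, r--
l=4 r=11: min(18,18)*7=126 best=216, r--
l=4 r=10: min(18,18)*6=108 best=216, r--
l=4 r=9: min(18,2)*5=10 best=216, r--
l=4 r=8: min(18,11)*4=44 best=216, r--
l=4 r=7: min(18,4)*3=12 best=216, r--
l=4 r=6: min(18,16)*2=32 best=216, r--
l=4 r=5: min(18,8)*1=8 best=216, r--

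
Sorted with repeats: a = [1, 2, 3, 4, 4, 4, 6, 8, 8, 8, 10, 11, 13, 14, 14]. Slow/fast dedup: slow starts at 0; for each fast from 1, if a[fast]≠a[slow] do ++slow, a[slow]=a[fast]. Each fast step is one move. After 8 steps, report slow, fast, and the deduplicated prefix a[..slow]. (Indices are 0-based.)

slow=0 fast=1: a[fast]=2≠a[slow]=1 write a[1]=2, slow++,fast++
slow=1 fast=2: a[fast]=3≠a[slow]=2 write a[2]=3, slow++,fast++
slow=2 fast=3: a[fast]=4≠a[slow]=3 write a[3]=4, slow++,fast++
slow=3 fast=4: a[fast]=4=a[slow] dup, fast++
slow=3 fast=5: a[fast]=4=a[slow] dup, fast++
slow=3 fast=6: a[fast]=6≠a[slow]=4 write a[4]=6, slow++,fast++
slow=4 fast=7: a[fast]=8≠a[slow]=6 write a[5]=8, slow++,fast++
slow=5 fast=8: a[fast]=8=a[slow] dup, fast++

slow=5, fast=9, prefix=[1, 2, 3, 4, 6, 8]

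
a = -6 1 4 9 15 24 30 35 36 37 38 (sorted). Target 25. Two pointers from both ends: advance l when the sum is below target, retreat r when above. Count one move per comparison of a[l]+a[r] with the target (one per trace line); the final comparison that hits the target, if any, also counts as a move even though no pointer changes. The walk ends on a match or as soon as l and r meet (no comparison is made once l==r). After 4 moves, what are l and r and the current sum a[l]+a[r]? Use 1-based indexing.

l=1, r=7, sum=24

l=1 r=11: -6+38=32 >25, r--
l=1 r=10: -6+37=31 >25, r--
l=1 r=9: -6+36=30 >25, r--
l=1 r=8: -6+35=29 >25, r--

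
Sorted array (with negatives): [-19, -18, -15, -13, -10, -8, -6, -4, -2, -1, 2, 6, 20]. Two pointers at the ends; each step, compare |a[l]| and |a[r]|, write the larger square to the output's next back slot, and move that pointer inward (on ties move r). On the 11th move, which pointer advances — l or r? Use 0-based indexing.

r

l=0 r=12: |-19|<=|20| out[12]=400, r--
l=0 r=11: |-19|>|6| out[11]=361, l++
l=1 r=11: |-18|>|6| out[10]=324, l++
l=2 r=11: |-15|>|6| out[9]=225, l++
l=3 r=11: |-13|>|6| out[8]=169, l++
l=4 r=11: |-10|>|6| out[7]=100, l++
l=5 r=11: |-8|>|6| out[6]=64, l++
l=6 r=11: |-6|<=|6| out[5]=36, r--
l=6 r=10: |-6|>|2| out[4]=36, l++
l=7 r=10: |-4|>|2| out[3]=16, l++
l=8 r=10: |-2|<=|2| out[2]=4, r--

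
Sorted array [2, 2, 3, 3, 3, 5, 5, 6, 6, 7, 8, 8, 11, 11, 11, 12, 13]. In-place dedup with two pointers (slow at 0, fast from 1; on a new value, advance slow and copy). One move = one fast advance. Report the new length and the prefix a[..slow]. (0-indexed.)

(s=0,f=1) a[fast]=2=a[slow] dup → fast++
(s=0,f=2) a[fast]=3≠a[slow]=2 write a[1]=3 → slow++,fast++
(s=1,f=3) a[fast]=3=a[slow] dup → fast++
(s=1,f=4) a[fast]=3=a[slow] dup → fast++
(s=1,f=5) a[fast]=5≠a[slow]=3 write a[2]=5 → slow++,fast++
(s=2,f=6) a[fast]=5=a[slow] dup → fast++
(s=2,f=7) a[fast]=6≠a[slow]=5 write a[3]=6 → slow++,fast++
(s=3,f=8) a[fast]=6=a[slow] dup → fast++
(s=3,f=9) a[fast]=7≠a[slow]=6 write a[4]=7 → slow++,fast++
(s=4,f=10) a[fast]=8≠a[slow]=7 write a[5]=8 → slow++,fast++
(s=5,f=11) a[fast]=8=a[slow] dup → fast++
(s=5,f=12) a[fast]=11≠a[slow]=8 write a[6]=11 → slow++,fast++
(s=6,f=13) a[fast]=11=a[slow] dup → fast++
(s=6,f=14) a[fast]=11=a[slow] dup → fast++
(s=6,f=15) a[fast]=12≠a[slow]=11 write a[7]=12 → slow++,fast++
(s=7,f=16) a[fast]=13≠a[slow]=12 write a[8]=13 → slow++,fast++

length 9; prefix = [2, 3, 5, 6, 7, 8, 11, 12, 13]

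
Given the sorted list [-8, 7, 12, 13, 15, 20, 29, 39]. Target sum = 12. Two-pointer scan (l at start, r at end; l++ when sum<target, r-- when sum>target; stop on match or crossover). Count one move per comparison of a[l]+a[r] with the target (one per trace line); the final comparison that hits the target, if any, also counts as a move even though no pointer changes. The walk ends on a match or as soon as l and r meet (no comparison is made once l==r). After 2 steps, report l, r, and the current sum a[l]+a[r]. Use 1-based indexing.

[1,8] -8+39=31 >12 → r--
[1,7] -8+29=21 >12 → r--

l=1, r=6, sum=12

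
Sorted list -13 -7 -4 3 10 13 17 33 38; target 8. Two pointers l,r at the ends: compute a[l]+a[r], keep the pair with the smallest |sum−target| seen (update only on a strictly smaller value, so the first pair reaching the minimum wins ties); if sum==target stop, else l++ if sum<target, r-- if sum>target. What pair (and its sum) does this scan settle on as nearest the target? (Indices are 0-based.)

l=0 r=8: -13+38=25 d=17 *, r--
l=0 r=7: -13+33=20 d=12 *, r--
l=0 r=6: -13+17=4 d=4 *, l++
l=1 r=6: -7+17=10 d=2 *, r--
l=1 r=5: -7+13=6 d=2, l++
l=2 r=5: -4+13=9 d=1 *, r--
l=2 r=4: -4+10=6 d=2, l++
l=3 r=4: 3+10=13 d=5, r--

pair (-4, 13) with sum 9 (|Δ|=1)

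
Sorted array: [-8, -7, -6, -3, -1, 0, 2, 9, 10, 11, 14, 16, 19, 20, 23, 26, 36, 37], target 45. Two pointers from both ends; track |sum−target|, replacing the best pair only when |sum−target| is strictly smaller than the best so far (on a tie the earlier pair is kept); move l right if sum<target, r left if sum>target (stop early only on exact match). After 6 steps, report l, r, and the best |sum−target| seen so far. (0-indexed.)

[0,17] -8+37=29 d=16 * → l++
[1,17] -7+37=30 d=15 * → l++
[2,17] -6+37=31 d=14 * → l++
[3,17] -3+37=34 d=11 * → l++
[4,17] -1+37=36 d=9 * → l++
[5,17] 0+37=37 d=8 * → l++

l=6, r=17, best |Δ|=8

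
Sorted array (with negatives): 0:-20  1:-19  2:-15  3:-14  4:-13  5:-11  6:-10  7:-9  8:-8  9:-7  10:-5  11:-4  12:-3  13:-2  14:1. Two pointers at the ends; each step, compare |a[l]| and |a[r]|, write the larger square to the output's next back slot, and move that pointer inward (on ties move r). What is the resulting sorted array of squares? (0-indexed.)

[1, 4, 9, 16, 25, 49, 64, 81, 100, 121, 169, 196, 225, 361, 400]

[0,14] |-20|>|1| out[14]=400 → l++
[1,14] |-19|>|1| out[13]=361 → l++
[2,14] |-15|>|1| out[12]=225 → l++
[3,14] |-14|>|1| out[11]=196 → l++
[4,14] |-13|>|1| out[10]=169 → l++
[5,14] |-11|>|1| out[9]=121 → l++
[6,14] |-10|>|1| out[8]=100 → l++
[7,14] |-9|>|1| out[7]=81 → l++
[8,14] |-8|>|1| out[6]=64 → l++
[9,14] |-7|>|1| out[5]=49 → l++
[10,14] |-5|>|1| out[4]=25 → l++
[11,14] |-4|>|1| out[3]=16 → l++
[12,14] |-3|>|1| out[2]=9 → l++
[13,14] |-2|>|1| out[1]=4 → l++
[14,14] |1|<=|1| out[0]=1 → r--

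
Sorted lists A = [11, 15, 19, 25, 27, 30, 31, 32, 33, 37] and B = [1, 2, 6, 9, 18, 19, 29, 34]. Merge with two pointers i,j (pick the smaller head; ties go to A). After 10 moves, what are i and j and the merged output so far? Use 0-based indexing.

i=0 j=0: A[i]=11>B[j]=1 take 1, j++
i=0 j=1: A[i]=11>B[j]=2 take 2, j++
i=0 j=2: A[i]=11>B[j]=6 take 6, j++
i=0 j=3: A[i]=11>B[j]=9 take 9, j++
i=0 j=4: A[i]=11<=B[j]=18 take 11, i++
i=1 j=4: A[i]=15<=B[j]=18 take 15, i++
i=2 j=4: A[i]=19>B[j]=18 take 18, j++
i=2 j=5: A[i]=19<=B[j]=19 take 19, i++
i=3 j=5: A[i]=25>B[j]=19 take 19, j++
i=3 j=6: A[i]=25<=B[j]=29 take 25, i++

i=4, j=6, merged so far=[1, 2, 6, 9, 11, 15, 18, 19, 19, 25]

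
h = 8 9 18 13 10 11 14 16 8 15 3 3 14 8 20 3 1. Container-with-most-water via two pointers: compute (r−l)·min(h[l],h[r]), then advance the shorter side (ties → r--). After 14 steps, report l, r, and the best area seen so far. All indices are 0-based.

[0,16] min(8,1)*16=16 best=16 * → r--
[0,15] min(8,3)*15=45 best=45 * → r--
[0,14] min(8,20)*14=112 best=112 * → l++
[1,14] min(9,20)*13=117 best=117 * → l++
[2,14] min(18,20)*12=216 best=216 * → l++
[3,14] min(13,20)*11=143 best=216 → l++
[4,14] min(10,20)*10=100 best=216 → l++
[5,14] min(11,20)*9=99 best=216 → l++
[6,14] min(14,20)*8=112 best=216 → l++
[7,14] min(16,20)*7=112 best=216 → l++
[8,14] min(8,20)*6=48 best=216 → l++
[9,14] min(15,20)*5=75 best=216 → l++
[10,14] min(3,20)*4=12 best=216 → l++
[11,14] min(3,20)*3=9 best=216 → l++

l=12, r=14, best area=216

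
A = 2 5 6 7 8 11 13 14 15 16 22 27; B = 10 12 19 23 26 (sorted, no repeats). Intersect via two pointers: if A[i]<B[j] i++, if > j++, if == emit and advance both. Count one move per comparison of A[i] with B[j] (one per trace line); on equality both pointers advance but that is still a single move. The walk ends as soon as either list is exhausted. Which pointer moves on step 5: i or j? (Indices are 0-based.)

i

[i=0,j=0] 2<10 → i++
[i=1,j=0] 5<10 → i++
[i=2,j=0] 6<10 → i++
[i=3,j=0] 7<10 → i++
[i=4,j=0] 8<10 → i++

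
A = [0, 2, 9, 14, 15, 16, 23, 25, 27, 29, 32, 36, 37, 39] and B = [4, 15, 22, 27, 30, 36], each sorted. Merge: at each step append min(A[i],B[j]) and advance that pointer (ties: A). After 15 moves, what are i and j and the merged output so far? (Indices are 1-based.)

i=11, j=6, merged so far=[0, 2, 4, 9, 14, 15, 15, 16, 22, 23, 25, 27, 27, 29, 30]

i=1 j=1: A[i]=0<=B[j]=4 take 0, i++
i=2 j=1: A[i]=2<=B[j]=4 take 2, i++
i=3 j=1: A[i]=9>B[j]=4 take 4, j++
i=3 j=2: A[i]=9<=B[j]=15 take 9, i++
i=4 j=2: A[i]=14<=B[j]=15 take 14, i++
i=5 j=2: A[i]=15<=B[j]=15 take 15, i++
i=6 j=2: A[i]=16>B[j]=15 take 15, j++
i=6 j=3: A[i]=16<=B[j]=22 take 16, i++
i=7 j=3: A[i]=23>B[j]=22 take 22, j++
i=7 j=4: A[i]=23<=B[j]=27 take 23, i++
i=8 j=4: A[i]=25<=B[j]=27 take 25, i++
i=9 j=4: A[i]=27<=B[j]=27 take 27, i++
i=10 j=4: A[i]=29>B[j]=27 take 27, j++
i=10 j=5: A[i]=29<=B[j]=30 take 29, i++
i=11 j=5: A[i]=32>B[j]=30 take 30, j++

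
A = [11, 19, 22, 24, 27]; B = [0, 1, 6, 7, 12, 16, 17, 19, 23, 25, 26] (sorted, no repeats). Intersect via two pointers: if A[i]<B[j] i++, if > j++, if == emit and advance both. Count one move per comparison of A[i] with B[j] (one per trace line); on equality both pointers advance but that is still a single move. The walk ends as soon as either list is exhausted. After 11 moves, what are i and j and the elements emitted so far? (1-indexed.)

i=4, j=10, emitted=[19]

[i=1,j=1] 11>0 → j++
[i=1,j=2] 11>1 → j++
[i=1,j=3] 11>6 → j++
[i=1,j=4] 11>7 → j++
[i=1,j=5] 11<12 → i++
[i=2,j=5] 19>12 → j++
[i=2,j=6] 19>16 → j++
[i=2,j=7] 19>17 → j++
[i=2,j=8] 19==19 emit → i++,j++
[i=3,j=9] 22<23 → i++
[i=4,j=9] 24>23 → j++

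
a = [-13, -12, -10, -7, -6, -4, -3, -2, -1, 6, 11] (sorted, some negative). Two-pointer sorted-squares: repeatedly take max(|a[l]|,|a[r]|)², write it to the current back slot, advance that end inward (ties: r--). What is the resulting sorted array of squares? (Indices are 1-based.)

l=1 r=11: |-13|>|11| out[11]=169, l++
l=2 r=11: |-12|>|11| out[10]=144, l++
l=3 r=11: |-10|<=|11| out[9]=121, r--
l=3 r=10: |-10|>|6| out[8]=100, l++
l=4 r=10: |-7|>|6| out[7]=49, l++
l=5 r=10: |-6|<=|6| out[6]=36, r--
l=5 r=9: |-6|>|-1| out[5]=36, l++
l=6 r=9: |-4|>|-1| out[4]=16, l++
l=7 r=9: |-3|>|-1| out[3]=9, l++
l=8 r=9: |-2|>|-1| out[2]=4, l++
l=9 r=9: |-1|<=|-1| out[1]=1, r--

[1, 4, 9, 16, 36, 36, 49, 100, 121, 144, 169]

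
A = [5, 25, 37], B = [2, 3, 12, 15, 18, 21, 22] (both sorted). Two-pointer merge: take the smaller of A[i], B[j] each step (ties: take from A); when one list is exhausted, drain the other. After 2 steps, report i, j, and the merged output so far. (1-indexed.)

[i=1,j=1] A[i]=5>B[j]=2 take 2 → j++
[i=1,j=2] A[i]=5>B[j]=3 take 3 → j++

i=1, j=3, merged so far=[2, 3]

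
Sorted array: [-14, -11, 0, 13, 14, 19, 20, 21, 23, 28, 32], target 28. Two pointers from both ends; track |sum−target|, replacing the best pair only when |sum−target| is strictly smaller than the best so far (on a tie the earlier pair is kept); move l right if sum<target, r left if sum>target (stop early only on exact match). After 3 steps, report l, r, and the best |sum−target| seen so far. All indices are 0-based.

l=2, r=9, best |Δ|=4

[0,10] -14+32=18 d=10 * → l++
[1,10] -11+32=21 d=7 * → l++
[2,10] 0+32=32 d=4 * → r--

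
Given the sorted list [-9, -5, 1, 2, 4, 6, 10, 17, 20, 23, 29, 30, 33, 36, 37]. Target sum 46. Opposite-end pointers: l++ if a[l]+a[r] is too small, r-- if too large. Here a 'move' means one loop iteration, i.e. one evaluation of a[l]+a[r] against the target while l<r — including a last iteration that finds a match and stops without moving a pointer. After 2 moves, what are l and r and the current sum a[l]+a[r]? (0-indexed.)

[0,14] -9+37=28 <46 → l++
[1,14] -5+37=32 <46 → l++

l=2, r=14, sum=38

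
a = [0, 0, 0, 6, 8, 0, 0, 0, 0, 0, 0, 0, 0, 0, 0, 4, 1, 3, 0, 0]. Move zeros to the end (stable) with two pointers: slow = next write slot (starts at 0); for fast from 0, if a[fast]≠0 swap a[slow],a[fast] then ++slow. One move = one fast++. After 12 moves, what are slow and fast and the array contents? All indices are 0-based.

(s=0,f=0) a[fast]=0 → fast++
(s=0,f=1) a[fast]=0 → fast++
(s=0,f=2) a[fast]=0 → fast++
(s=0,f=3) a[fast]=6≠0 swap→a[0]=6 → slow++,fast++
(s=1,f=4) a[fast]=8≠0 swap→a[1]=8 → slow++,fast++
(s=2,f=5) a[fast]=0 → fast++
(s=2,f=6) a[fast]=0 → fast++
(s=2,f=7) a[fast]=0 → fast++
(s=2,f=8) a[fast]=0 → fast++
(s=2,f=9) a[fast]=0 → fast++
(s=2,f=10) a[fast]=0 → fast++
(s=2,f=11) a[fast]=0 → fast++

slow=2, fast=12, a=[6, 8, 0, 0, 0, 0, 0, 0, 0, 0, 0, 0, 0, 0, 0, 4, 1, 3, 0, 0]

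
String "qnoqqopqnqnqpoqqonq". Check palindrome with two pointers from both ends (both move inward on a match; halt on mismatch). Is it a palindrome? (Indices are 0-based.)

palindrome

[0,18] 'q'=='q' → l++,r--
[1,17] 'n'=='n' → l++,r--
[2,16] 'o'=='o' → l++,r--
[3,15] 'q'=='q' → l++,r--
[4,14] 'q'=='q' → l++,r--
[5,13] 'o'=='o' → l++,r--
[6,12] 'p'=='p' → l++,r--
[7,11] 'q'=='q' → l++,r--
[8,10] 'n'=='n' → l++,r--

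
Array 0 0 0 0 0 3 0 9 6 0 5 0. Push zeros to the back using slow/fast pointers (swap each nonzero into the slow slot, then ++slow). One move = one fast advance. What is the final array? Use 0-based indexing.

[3, 9, 6, 5, 0, 0, 0, 0, 0, 0, 0, 0]

(s=0,f=0) a[fast]=0 → fast++
(s=0,f=1) a[fast]=0 → fast++
(s=0,f=2) a[fast]=0 → fast++
(s=0,f=3) a[fast]=0 → fast++
(s=0,f=4) a[fast]=0 → fast++
(s=0,f=5) a[fast]=3≠0 swap→a[0]=3 → slow++,fast++
(s=1,f=6) a[fast]=0 → fast++
(s=1,f=7) a[fast]=9≠0 swap→a[1]=9 → slow++,fast++
(s=2,f=8) a[fast]=6≠0 swap→a[2]=6 → slow++,fast++
(s=3,f=9) a[fast]=0 → fast++
(s=3,f=10) a[fast]=5≠0 swap→a[3]=5 → slow++,fast++
(s=4,f=11) a[fast]=0 → fast++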